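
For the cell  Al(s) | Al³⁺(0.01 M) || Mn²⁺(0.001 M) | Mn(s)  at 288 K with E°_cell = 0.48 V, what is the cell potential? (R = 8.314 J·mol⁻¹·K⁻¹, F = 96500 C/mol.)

Balancing electrons gives n = 6; the reaction quotient is Q = [Al³⁺]^2/[Mn²⁺]^3 = 1 × 10^5.
E = E° − (RT/nF) ln Q = 0.48 − (8.314×288)/(6×96500) × (11.513) = 0.480 − 0.048 = 0.432 V.

0.432 V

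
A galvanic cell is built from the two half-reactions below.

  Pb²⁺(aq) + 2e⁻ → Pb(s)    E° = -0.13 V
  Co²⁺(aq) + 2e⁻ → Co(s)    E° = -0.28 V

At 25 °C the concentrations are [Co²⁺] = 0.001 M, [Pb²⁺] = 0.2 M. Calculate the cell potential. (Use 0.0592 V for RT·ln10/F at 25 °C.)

The Pb²⁺/Pb couple has the higher reduction potential and acts as the cathode, so E°_cell = -0.13 − (-0.28) = 0.15 V.
Balancing electrons gives n = 2; the reaction quotient is Q = [Co²⁺]/[Pb²⁺] = 0.00500.
At 25 °C, E = E° − (0.0592/n) log Q = 0.15 − (0.0592/2)(-2.301) = 0.150 + 0.068 = 0.218 V.

0.218 V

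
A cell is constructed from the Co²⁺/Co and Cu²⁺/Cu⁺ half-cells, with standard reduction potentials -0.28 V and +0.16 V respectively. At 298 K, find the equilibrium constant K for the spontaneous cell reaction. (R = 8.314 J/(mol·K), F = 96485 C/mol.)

E°_cell = +0.16 − (-0.28) = 0.44 V, with n = 2 electrons transferred.
At equilibrium E = 0, so the Nernst equation gives ln K = nFE°/RT = (2)(96485)(0.44)/((8.314)(298)) = 34.27.
K = e^34.27 = 7.6 × 10^14.

7.6 × 10^14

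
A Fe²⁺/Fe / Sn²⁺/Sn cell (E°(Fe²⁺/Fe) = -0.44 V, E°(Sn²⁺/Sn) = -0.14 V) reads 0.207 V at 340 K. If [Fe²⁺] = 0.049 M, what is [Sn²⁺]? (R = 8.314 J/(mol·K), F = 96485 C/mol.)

From the Nernst equation, ln Q = nF(E° − E)/RT = 2×96485×(0.30 − 0.207)/(8.314×340) = 6.349, so Q = 572.
With Q = [Fe²⁺]/[Sn²⁺] and the known concentrations, [Sn²⁺] in the denominator gives [Sn²⁺] = 8.6 × 10^-5 M.

8.6 × 10^-5 M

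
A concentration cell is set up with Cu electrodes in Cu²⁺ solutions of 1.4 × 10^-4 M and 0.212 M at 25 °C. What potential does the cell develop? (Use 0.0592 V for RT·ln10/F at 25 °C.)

0.094 V

Both half-cells are Cu²⁺/Cu, so E°_cell = 0. The concentrated side is the cathode; the cell reaction moves Cu²⁺ from high to low concentration with n = 2.
Q = [Cu²⁺]_dilute/[Cu²⁺]_conc = 1.4 × 10^-4/0.212 = 6.6 × 10^-4.
E = 0 − (0.0592/2) log Q = −(0.0592/2)(-3.180) = 0.0941 V.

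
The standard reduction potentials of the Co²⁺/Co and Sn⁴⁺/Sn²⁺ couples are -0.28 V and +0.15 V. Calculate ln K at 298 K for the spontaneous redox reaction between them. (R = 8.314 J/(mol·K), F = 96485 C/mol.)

E°_cell = +0.15 − (-0.28) = 0.43 V, with n = 2 electrons transferred.
At equilibrium E = 0, so the Nernst equation gives ln K = nFE°/RT = (2)(96485)(0.43)/((8.314)(298)) = 33.49.

ln K = 33.5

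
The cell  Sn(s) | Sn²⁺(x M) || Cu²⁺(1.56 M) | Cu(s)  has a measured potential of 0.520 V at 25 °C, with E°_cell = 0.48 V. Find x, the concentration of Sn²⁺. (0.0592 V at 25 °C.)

0.069 M

From the Nernst equation, log Q = n(E° − E)/0.0592 = 2(0.48 − 0.520)/0.0592 = -1.351, so Q = 0.0445.
With Q = [Sn²⁺]/[Cu²⁺] and the known concentrations, [Sn²⁺] in the numerator gives [Sn²⁺] = 0.069 M.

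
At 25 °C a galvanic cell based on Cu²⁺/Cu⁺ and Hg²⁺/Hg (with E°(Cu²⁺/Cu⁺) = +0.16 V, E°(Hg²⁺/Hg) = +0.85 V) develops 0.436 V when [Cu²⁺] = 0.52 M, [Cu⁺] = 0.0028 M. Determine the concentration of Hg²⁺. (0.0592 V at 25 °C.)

From the Nernst equation, log Q = n(E° − E)/0.0592 = 2(0.69 − 0.436)/0.0592 = 8.581, so Q = 3.81 × 10^8.
With Q = [Cu²⁺]^2/([Cu⁺]^2·[Hg²⁺]) and the known concentrations, [Hg²⁺] in the denominator gives [Hg²⁺] = 9 × 10^-5 M.

9 × 10^-5 M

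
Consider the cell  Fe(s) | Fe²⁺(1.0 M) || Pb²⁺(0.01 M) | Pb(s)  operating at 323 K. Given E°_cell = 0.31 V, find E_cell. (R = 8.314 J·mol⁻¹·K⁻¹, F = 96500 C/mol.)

Balancing electrons gives n = 2; the reaction quotient is Q = [Fe²⁺]/[Pb²⁺] = 100.
E = E° − (RT/nF) ln Q = 0.31 − (8.314×323)/(2×96500) × (4.605) = 0.310 − 0.064 = 0.246 V.

0.246 V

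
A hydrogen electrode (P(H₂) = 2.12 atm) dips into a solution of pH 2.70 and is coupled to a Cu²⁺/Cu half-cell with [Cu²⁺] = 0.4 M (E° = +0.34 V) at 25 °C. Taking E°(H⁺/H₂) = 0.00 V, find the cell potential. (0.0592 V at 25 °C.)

The Cu²⁺/Cu couple is the cathode, so E°_cell = 0.34 V; n = 2.
[H⁺] = 10^(−2.70) = 0.0020 M, and Q = [H⁺]^2 / ([Cu²⁺]·P(H₂)) = 4.69 × 10^-6.
E = E° − (0.0592/2) log Q = 0.34 − (0.0592/2)(-5.328) = 0.498 V.

0.50 V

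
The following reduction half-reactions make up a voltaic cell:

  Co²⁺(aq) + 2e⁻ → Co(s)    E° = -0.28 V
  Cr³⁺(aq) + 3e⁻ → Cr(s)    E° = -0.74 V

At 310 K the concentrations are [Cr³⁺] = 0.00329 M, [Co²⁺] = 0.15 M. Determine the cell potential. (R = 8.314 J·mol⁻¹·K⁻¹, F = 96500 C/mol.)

0.486 V

The Co²⁺/Co couple has the higher reduction potential and acts as the cathode, so E°_cell = -0.28 − (-0.74) = 0.46 V.
Balancing electrons gives n = 6; the reaction quotient is Q = [Cr³⁺]^2/[Co²⁺]^3 = 0.00321.
E = E° − (RT/nF) ln Q = 0.46 − (8.314×310)/(6×96500) × (-5.742) = 0.460 + 0.026 = 0.486 V.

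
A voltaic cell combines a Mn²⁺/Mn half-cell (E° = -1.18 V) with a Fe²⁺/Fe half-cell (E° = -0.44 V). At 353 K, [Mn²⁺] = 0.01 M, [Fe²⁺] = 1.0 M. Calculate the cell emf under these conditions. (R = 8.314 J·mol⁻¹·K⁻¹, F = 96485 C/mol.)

The Fe²⁺/Fe couple has the higher reduction potential and acts as the cathode, so E°_cell = -0.44 − (-1.18) = 0.74 V.
Balancing electrons gives n = 2; the reaction quotient is Q = [Mn²⁺]/[Fe²⁺] = 0.0100.
E = E° − (RT/nF) ln Q = 0.74 − (8.314×353)/(2×96485) × (-4.605) = 0.740 + 0.070 = 0.810 V.

0.810 V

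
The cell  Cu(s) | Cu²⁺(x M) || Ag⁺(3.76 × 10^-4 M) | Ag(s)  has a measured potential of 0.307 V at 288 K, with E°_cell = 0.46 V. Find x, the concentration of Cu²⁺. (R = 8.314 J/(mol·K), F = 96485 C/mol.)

From the Nernst equation, ln Q = nF(E° − E)/RT = 2×96485×(0.46 − 0.307)/(8.314×288) = 12.330, so Q = 2.26 × 10^5.
With Q = [Cu²⁺]/[Ag⁺]^2 and the known concentrations, [Cu²⁺] in the numerator gives [Cu²⁺] = 0.032 M.

0.032 M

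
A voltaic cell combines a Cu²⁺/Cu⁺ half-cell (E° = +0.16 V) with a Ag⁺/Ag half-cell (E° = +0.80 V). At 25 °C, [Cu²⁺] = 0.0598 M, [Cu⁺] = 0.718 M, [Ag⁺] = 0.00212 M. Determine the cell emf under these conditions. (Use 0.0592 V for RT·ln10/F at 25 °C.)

0.546 V

The Ag⁺/Ag couple has the higher reduction potential and acts as the cathode, so E°_cell = +0.80 − (+0.16) = 0.64 V.
Balancing electrons gives n = 1; the reaction quotient is Q = [Cu²⁺]/([Cu⁺]·[Ag⁺]) = 39.3.
At 25 °C, E = E° − (0.0592/n) log Q = 0.64 − (0.0592/1)(1.594) = 0.640 − 0.094 = 0.546 V.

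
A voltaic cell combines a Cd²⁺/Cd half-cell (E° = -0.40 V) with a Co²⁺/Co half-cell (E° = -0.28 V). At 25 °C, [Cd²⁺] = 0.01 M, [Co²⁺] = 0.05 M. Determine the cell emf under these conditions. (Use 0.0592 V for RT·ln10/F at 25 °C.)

0.141 V

The Co²⁺/Co couple has the higher reduction potential and acts as the cathode, so E°_cell = -0.28 − (-0.40) = 0.12 V.
Balancing electrons gives n = 2; the reaction quotient is Q = [Cd²⁺]/[Co²⁺] = 0.200.
At 25 °C, E = E° − (0.0592/n) log Q = 0.12 − (0.0592/2)(-0.699) = 0.120 + 0.021 = 0.141 V.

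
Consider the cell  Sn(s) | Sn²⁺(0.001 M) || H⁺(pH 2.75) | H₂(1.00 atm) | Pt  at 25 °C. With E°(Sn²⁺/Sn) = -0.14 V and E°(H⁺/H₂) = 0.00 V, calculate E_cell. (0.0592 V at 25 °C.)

The hydrogen couple is the cathode, so E°_cell = 0.14 V; n = 2.
[H⁺] = 10^(−2.75) = 0.0018 M, and Q = [Sn²⁺]·P(H₂) / [H⁺]^2 = 316.
E = E° − (0.0592/2) log Q = 0.14 − (0.0592/2)(2.500) = 0.066 V.

0.066 V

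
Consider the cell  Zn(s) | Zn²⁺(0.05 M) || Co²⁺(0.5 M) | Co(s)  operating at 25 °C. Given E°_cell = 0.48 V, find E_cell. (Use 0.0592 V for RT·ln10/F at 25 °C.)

0.510 V

Balancing electrons gives n = 2; the reaction quotient is Q = [Zn²⁺]/[Co²⁺] = 0.100.
At 25 °C, E = E° − (0.0592/n) log Q = 0.48 − (0.0592/2)(-1.000) = 0.480 + 0.030 = 0.510 V.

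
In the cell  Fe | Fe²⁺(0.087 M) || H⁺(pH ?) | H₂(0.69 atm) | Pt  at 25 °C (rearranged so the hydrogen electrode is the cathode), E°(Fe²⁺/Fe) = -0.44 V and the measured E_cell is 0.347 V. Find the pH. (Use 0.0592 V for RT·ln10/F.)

pH = 2.18

E°_cell = 0.44 V and n = 2.
log Q = n(E° − E)/0.0592 = 2×(0.44 − 0.347)/0.0592 = 3.142.
With Q = [Fe²⁺]·P(H₂) / [H⁺]^2, solving for [H⁺] gives log[H⁺] = -2.182, so pH = 2.18.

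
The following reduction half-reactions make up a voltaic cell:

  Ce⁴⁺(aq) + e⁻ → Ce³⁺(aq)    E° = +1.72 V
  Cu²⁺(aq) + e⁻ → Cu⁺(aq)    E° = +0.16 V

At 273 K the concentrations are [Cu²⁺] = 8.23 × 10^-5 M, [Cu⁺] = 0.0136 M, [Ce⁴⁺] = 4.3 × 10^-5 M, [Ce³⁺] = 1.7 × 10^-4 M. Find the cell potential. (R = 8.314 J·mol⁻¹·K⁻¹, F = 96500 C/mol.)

The Ce⁴⁺/Ce³⁺ couple has the higher reduction potential and acts as the cathode, so E°_cell = +1.72 − (+0.16) = 1.56 V.
Balancing electrons gives n = 1; the reaction quotient is Q = [Cu²⁺]·[Ce³⁺]/([Cu⁺]·[Ce⁴⁺]) = 0.0239.
E = E° − (RT/nF) ln Q = 1.56 − (8.314×273)/(1×96500) × (-3.733) = 1.560 + 0.088 = 1.648 V.

1.65 V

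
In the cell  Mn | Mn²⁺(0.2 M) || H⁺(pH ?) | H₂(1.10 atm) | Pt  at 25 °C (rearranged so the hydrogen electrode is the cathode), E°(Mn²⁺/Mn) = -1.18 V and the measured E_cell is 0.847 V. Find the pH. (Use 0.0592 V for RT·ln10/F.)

pH = 5.95

E°_cell = 1.18 V and n = 2.
log Q = n(E° − E)/0.0592 = 2×(1.18 − 0.847)/0.0592 = 11.250.
With Q = [Mn²⁺]·P(H₂) / [H⁺]^2, solving for [H⁺] gives log[H⁺] = -5.954, so pH = 5.95.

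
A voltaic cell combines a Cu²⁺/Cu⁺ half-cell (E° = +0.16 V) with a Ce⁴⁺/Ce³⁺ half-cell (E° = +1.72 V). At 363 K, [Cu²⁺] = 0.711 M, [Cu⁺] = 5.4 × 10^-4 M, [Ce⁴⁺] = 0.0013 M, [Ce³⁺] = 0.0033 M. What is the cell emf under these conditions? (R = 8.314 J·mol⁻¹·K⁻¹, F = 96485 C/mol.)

The Ce⁴⁺/Ce³⁺ couple has the higher reduction potential and acts as the cathode, so E°_cell = +1.72 − (+0.16) = 1.56 V.
Balancing electrons gives n = 1; the reaction quotient is Q = [Cu²⁺]·[Ce³⁺]/([Cu⁺]·[Ce⁴⁺]) = 3340.
E = E° − (RT/nF) ln Q = 1.56 − (8.314×363)/(1×96485) × (8.114) = 1.560 − 0.254 = 1.306 V.

1.31 V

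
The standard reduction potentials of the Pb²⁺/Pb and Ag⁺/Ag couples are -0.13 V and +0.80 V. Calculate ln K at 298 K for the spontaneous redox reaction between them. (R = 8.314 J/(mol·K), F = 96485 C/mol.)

E°_cell = +0.80 − (-0.13) = 0.93 V, with n = 2 electrons transferred.
At equilibrium E = 0, so the Nernst equation gives ln K = nFE°/RT = (2)(96485)(0.93)/((8.314)(298)) = 72.43.

ln K = 72.4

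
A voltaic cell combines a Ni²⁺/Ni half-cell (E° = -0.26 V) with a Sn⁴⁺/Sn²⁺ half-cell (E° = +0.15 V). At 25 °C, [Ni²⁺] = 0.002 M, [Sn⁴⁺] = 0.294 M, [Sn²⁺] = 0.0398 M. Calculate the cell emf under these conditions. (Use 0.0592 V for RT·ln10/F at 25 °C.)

0.516 V

The Sn⁴⁺/Sn²⁺ couple has the higher reduction potential and acts as the cathode, so E°_cell = +0.15 − (-0.26) = 0.41 V.
Balancing electrons gives n = 2; the reaction quotient is Q = [Ni²⁺]·[Sn²⁺]/[Sn⁴⁺] = 2.71 × 10^-4.
At 25 °C, E = E° − (0.0592/n) log Q = 0.41 − (0.0592/2)(-3.567) = 0.410 + 0.106 = 0.516 V.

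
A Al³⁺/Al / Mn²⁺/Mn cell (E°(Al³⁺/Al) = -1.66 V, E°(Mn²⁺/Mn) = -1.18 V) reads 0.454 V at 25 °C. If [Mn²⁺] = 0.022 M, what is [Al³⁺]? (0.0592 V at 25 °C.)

0.068 M

From the Nernst equation, log Q = n(E° − E)/0.0592 = 6(0.48 − 0.454)/0.0592 = 2.635, so Q = 432.
With Q = [Al³⁺]^2/[Mn²⁺]^3 and the known concentrations, [Al³⁺]^2 in the numerator gives [Al³⁺] = 0.068 M.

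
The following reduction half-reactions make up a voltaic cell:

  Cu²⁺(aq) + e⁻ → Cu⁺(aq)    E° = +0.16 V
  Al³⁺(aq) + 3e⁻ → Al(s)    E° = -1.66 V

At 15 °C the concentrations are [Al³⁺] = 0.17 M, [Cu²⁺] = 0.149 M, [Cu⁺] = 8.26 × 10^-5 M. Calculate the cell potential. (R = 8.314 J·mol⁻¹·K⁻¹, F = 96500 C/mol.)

The Cu²⁺/Cu⁺ couple has the higher reduction potential and acts as the cathode, so E°_cell = +0.16 − (-1.66) = 1.82 V.
Balancing electrons gives n = 3; the reaction quotient is Q = [Al³⁺]·[Cu⁺]^3/[Cu²⁺]^3 = 2.9 × 10^-11.
E = E° − (RT/nF) ln Q = 1.82 − (8.314×288)/(3×96500) × (-24.265) = 1.820 + 0.201 = 2.021 V.

2.02 V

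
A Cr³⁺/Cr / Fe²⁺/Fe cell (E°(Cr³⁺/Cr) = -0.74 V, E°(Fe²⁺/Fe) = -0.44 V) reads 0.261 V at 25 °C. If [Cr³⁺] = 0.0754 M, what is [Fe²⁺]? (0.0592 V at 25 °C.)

0.0086 M

From the Nernst equation, log Q = n(E° − E)/0.0592 = 6(0.30 − 0.261)/0.0592 = 3.953, so Q = 8970.
With Q = [Cr³⁺]^2/[Fe²⁺]^3 and the known concentrations, [Fe²⁺]^3 in the denominator gives [Fe²⁺] = 0.0086 M.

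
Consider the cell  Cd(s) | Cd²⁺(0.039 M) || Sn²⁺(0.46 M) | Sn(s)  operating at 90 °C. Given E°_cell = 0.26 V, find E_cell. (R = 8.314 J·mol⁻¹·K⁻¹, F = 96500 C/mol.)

Balancing electrons gives n = 2; the reaction quotient is Q = [Cd²⁺]/[Sn²⁺] = 0.0848.
E = E° − (RT/nF) ln Q = 0.26 − (8.314×363)/(2×96500) × (-2.468) = 0.260 + 0.039 = 0.299 V.

0.299 V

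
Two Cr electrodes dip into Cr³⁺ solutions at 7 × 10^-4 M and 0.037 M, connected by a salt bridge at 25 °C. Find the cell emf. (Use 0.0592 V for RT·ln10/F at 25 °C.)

Both half-cells are Cr³⁺/Cr, so E°_cell = 0. The concentrated side is the cathode; the cell reaction moves Cr³⁺ from high to low concentration with n = 3.
Q = [Cr³⁺]_dilute/[Cr³⁺]_conc = 7 × 10^-4/0.037 = 0.0189.
E = 0 − (0.0592/3) log Q = −(0.0592/3)(-1.723) = 0.0340 V.

0.034 V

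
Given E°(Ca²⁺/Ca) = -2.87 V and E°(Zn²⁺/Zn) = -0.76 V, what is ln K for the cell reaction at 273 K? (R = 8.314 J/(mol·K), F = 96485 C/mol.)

ln K = 179.4

E°_cell = -0.76 − (-2.87) = 2.11 V, with n = 2 electrons transferred.
At equilibrium E = 0, so the Nernst equation gives ln K = nFE°/RT = (2)(96485)(2.11)/((8.314)(273)) = 179.39.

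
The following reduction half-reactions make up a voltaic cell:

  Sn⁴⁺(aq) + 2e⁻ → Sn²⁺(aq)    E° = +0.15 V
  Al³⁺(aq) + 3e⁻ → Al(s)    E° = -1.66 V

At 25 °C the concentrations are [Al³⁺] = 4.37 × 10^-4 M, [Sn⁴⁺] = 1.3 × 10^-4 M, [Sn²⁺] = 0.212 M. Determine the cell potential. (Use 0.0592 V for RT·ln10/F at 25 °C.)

1.78 V

The Sn⁴⁺/Sn²⁺ couple has the higher reduction potential and acts as the cathode, so E°_cell = +0.15 − (-1.66) = 1.81 V.
Balancing electrons gives n = 6; the reaction quotient is Q = [Al³⁺]^2·[Sn²⁺]^3/[Sn⁴⁺]^3 = 828.
At 25 °C, E = E° − (0.0592/n) log Q = 1.81 − (0.0592/6)(2.918) = 1.810 − 0.029 = 1.781 V.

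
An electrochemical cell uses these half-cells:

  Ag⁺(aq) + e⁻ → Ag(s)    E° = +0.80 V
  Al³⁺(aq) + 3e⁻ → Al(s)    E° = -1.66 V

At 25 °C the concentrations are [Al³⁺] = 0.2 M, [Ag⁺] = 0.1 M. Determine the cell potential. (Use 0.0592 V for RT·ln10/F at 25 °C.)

2.41 V

The Ag⁺/Ag couple has the higher reduction potential and acts as the cathode, so E°_cell = +0.80 − (-1.66) = 2.46 V.
Balancing electrons gives n = 3; the reaction quotient is Q = [Al³⁺]/[Ag⁺]^3 = 200.
At 25 °C, E = E° − (0.0592/n) log Q = 2.46 − (0.0592/3)(2.301) = 2.460 − 0.045 = 2.415 V.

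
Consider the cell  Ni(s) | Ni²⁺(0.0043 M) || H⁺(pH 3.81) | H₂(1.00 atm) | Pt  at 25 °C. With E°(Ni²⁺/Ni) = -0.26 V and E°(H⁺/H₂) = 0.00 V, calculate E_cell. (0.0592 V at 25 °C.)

The hydrogen couple is the cathode, so E°_cell = 0.26 V; n = 2.
[H⁺] = 10^(−3.81) = 1.5 × 10^-4 M, and Q = [Ni²⁺]·P(H₂) / [H⁺]^2 = 1.79 × 10^5.
E = E° − (0.0592/2) log Q = 0.26 − (0.0592/2)(5.253) = 0.105 V.

0.10 V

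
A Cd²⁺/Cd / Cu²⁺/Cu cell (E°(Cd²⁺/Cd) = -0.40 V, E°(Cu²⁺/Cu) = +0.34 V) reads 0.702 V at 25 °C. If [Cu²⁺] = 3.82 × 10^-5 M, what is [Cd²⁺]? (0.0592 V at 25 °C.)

From the Nernst equation, log Q = n(E° − E)/0.0592 = 2(0.74 − 0.702)/0.0592 = 1.284, so Q = 19.2.
With Q = [Cd²⁺]/[Cu²⁺] and the known concentrations, [Cd²⁺] in the numerator gives [Cd²⁺] = 7.3 × 10^-4 M.

7.3 × 10^-4 M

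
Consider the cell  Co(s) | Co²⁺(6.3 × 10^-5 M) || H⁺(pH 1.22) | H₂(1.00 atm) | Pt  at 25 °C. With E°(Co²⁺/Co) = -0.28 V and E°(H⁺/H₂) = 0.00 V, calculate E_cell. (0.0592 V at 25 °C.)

0.33 V

The hydrogen couple is the cathode, so E°_cell = 0.28 V; n = 2.
[H⁺] = 10^(−1.22) = 0.060 M, and Q = [Co²⁺]·P(H₂) / [H⁺]^2 = 0.0174.
E = E° − (0.0592/2) log Q = 0.28 − (0.0592/2)(-1.761) = 0.332 V.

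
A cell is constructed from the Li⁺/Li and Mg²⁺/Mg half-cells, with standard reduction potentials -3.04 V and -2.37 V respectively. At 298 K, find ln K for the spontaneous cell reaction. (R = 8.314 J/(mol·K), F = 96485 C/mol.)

ln K = 52.2

E°_cell = -2.37 − (-3.04) = 0.67 V, with n = 2 electrons transferred.
At equilibrium E = 0, so the Nernst equation gives ln K = nFE°/RT = (2)(96485)(0.67)/((8.314)(298)) = 52.18.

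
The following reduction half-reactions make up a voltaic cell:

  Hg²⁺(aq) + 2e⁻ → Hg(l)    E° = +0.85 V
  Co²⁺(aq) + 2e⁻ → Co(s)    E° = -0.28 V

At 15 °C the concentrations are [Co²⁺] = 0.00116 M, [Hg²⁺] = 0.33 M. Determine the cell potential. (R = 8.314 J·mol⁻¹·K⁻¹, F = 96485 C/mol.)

The Hg²⁺/Hg couple has the higher reduction potential and acts as the cathode, so E°_cell = +0.85 − (-0.28) = 1.13 V.
Balancing electrons gives n = 2; the reaction quotient is Q = [Co²⁺]/[Hg²⁺] = 0.00352.
E = E° − (RT/nF) ln Q = 1.13 − (8.314×288)/(2×96485) × (-5.651) = 1.130 + 0.070 = 1.200 V.

1.20 V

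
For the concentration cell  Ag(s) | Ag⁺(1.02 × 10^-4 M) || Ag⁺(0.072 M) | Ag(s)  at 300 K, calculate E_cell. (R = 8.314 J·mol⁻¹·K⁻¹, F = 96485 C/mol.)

0.17 V

Both half-cells are Ag⁺/Ag, so E°_cell = 0. The concentrated side is the cathode; the cell reaction moves Ag⁺ from high to low concentration with n = 1.
Q = [Ag⁺]_dilute/[Ag⁺]_conc = 1.02 × 10^-4/0.072 = 0.00142.
E = 0 − (RT/nF) ln Q = −((8.314×300)/(1×96485))(-6.559) = 0.1696 V.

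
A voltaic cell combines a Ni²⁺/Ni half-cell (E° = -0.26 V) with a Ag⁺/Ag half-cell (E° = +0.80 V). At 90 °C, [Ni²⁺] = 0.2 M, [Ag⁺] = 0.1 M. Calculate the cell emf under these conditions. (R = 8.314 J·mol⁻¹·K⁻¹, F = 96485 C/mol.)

The Ag⁺/Ag couple has the higher reduction potential and acts as the cathode, so E°_cell = +0.80 − (-0.26) = 1.06 V.
Balancing electrons gives n = 2; the reaction quotient is Q = [Ni²⁺]/[Ag⁺]^2 = 20.0.
E = E° − (RT/nF) ln Q = 1.06 − (8.314×363)/(2×96485) × (2.996) = 1.060 − 0.047 = 1.013 V.

1.01 V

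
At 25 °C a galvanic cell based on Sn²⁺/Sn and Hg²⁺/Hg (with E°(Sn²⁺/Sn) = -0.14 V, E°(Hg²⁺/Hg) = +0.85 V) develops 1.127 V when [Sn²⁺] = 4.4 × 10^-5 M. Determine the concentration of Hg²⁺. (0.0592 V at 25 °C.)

From the Nernst equation, log Q = n(E° − E)/0.0592 = 2(0.99 − 1.127)/0.0592 = -4.628, so Q = 2.35 × 10^-5.
With Q = [Sn²⁺]/[Hg²⁺] and the known concentrations, [Hg²⁺] in the denominator gives [Hg²⁺] = 1.9 M.

1.9 M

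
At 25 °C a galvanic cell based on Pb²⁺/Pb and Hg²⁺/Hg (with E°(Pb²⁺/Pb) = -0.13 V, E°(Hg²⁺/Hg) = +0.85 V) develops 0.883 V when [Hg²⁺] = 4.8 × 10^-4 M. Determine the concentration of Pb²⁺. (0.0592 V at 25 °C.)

From the Nernst equation, log Q = n(E° − E)/0.0592 = 2(0.98 − 0.883)/0.0592 = 3.277, so Q = 1890.
With Q = [Pb²⁺]/[Hg²⁺] and the known concentrations, [Pb²⁺] in the numerator gives [Pb²⁺] = 0.91 M.

0.91 M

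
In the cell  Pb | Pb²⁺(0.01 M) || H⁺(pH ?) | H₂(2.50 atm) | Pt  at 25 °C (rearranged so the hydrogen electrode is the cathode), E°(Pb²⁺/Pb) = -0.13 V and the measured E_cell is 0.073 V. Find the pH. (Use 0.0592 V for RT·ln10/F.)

pH = 1.76

E°_cell = 0.13 V and n = 2.
log Q = n(E° − E)/0.0592 = 2×(0.13 − 0.073)/0.0592 = 1.926.
With Q = [Pb²⁺]·P(H₂) / [H⁺]^2, solving for [H⁺] gives log[H⁺] = -1.764, so pH = 1.76.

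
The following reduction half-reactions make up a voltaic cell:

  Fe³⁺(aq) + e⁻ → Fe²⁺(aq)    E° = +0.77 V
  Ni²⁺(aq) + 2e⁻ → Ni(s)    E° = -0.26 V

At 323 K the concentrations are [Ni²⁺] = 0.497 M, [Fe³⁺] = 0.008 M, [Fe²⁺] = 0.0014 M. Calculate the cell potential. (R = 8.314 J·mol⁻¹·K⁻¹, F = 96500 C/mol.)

The Fe³⁺/Fe²⁺ couple has the higher reduction potential and acts as the cathode, so E°_cell = +0.77 − (-0.26) = 1.03 V.
Balancing electrons gives n = 2; the reaction quotient is Q = [Ni²⁺]·[Fe²⁺]^2/[Fe³⁺]^2 = 0.0152.
E = E° − (RT/nF) ln Q = 1.03 − (8.314×323)/(2×96500) × (-4.185) = 1.030 + 0.058 = 1.088 V.

1.09 V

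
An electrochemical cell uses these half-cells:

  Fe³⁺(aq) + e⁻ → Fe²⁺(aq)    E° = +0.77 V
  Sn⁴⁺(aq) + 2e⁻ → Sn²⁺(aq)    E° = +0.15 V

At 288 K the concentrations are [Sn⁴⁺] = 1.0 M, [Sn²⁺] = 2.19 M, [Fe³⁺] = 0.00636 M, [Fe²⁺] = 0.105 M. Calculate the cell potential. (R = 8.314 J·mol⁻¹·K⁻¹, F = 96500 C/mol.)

0.560 V

The Fe³⁺/Fe²⁺ couple has the higher reduction potential and acts as the cathode, so E°_cell = +0.77 − (+0.15) = 0.62 V.
Balancing electrons gives n = 2; the reaction quotient is Q = [Sn⁴⁺]·[Fe²⁺]^2/([Sn²⁺]·[Fe³⁺]^2) = 124.
E = E° − (RT/nF) ln Q = 0.62 − (8.314×288)/(2×96500) × (4.824) = 0.620 − 0.060 = 0.560 V.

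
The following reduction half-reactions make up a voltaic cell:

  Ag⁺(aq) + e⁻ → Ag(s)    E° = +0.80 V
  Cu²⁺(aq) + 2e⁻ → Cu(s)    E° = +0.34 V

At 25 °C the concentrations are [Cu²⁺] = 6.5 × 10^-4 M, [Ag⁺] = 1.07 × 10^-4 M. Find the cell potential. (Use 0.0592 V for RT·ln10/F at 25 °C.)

0.319 V

The Ag⁺/Ag couple has the higher reduction potential and acts as the cathode, so E°_cell = +0.80 − (+0.34) = 0.46 V.
Balancing electrons gives n = 2; the reaction quotient is Q = [Cu²⁺]/[Ag⁺]^2 = 5.68 × 10^4.
At 25 °C, E = E° − (0.0592/n) log Q = 0.46 − (0.0592/2)(4.754) = 0.460 − 0.141 = 0.319 V.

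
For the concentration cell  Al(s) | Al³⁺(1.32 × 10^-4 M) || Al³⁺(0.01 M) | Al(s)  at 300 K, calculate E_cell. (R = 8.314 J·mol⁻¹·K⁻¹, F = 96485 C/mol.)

0.037 V

Both half-cells are Al³⁺/Al, so E°_cell = 0. The concentrated side is the cathode; the cell reaction moves Al³⁺ from high to low concentration with n = 3.
Q = [Al³⁺]_dilute/[Al³⁺]_conc = 1.32 × 10^-4/0.01 = 0.0132.
E = 0 − (RT/nF) ln Q = −((8.314×300)/(3×96485))(-4.328) = 0.0373 V.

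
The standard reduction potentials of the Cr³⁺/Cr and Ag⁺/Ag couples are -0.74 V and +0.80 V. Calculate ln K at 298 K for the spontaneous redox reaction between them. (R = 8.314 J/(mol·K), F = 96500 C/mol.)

ln K = 179.9

E°_cell = +0.80 − (-0.74) = 1.54 V, with n = 3 electrons transferred.
At equilibrium E = 0, so the Nernst equation gives ln K = nFE°/RT = (3)(96500)(1.54)/((8.314)(298)) = 179.95.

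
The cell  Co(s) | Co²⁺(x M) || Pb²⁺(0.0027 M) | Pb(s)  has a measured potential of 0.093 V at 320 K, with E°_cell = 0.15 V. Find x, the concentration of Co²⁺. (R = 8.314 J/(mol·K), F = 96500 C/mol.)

From the Nernst equation, ln Q = nF(E° − E)/RT = 2×96500×(0.15 − 0.093)/(8.314×320) = 4.135, so Q = 62.5.
With Q = [Co²⁺]/[Pb²⁺] and the known concentrations, [Co²⁺] in the numerator gives [Co²⁺] = 0.17 M.

0.17 M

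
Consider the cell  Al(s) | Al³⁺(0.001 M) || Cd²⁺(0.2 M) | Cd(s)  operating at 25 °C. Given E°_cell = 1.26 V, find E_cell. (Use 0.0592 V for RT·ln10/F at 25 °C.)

1.30 V

Balancing electrons gives n = 6; the reaction quotient is Q = [Al³⁺]^2/[Cd²⁺]^3 = 1.25 × 10^-4.
At 25 °C, E = E° − (0.0592/n) log Q = 1.26 − (0.0592/6)(-3.903) = 1.260 + 0.039 = 1.299 V.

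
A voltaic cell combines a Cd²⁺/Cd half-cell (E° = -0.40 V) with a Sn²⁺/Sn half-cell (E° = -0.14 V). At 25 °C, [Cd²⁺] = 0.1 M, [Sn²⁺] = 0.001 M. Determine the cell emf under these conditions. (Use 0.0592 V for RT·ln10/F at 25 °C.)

0.201 V

The Sn²⁺/Sn couple has the higher reduction potential and acts as the cathode, so E°_cell = -0.14 − (-0.40) = 0.26 V.
Balancing electrons gives n = 2; the reaction quotient is Q = [Cd²⁺]/[Sn²⁺] = 100.
At 25 °C, E = E° − (0.0592/n) log Q = 0.26 − (0.0592/2)(2.000) = 0.260 − 0.059 = 0.201 V.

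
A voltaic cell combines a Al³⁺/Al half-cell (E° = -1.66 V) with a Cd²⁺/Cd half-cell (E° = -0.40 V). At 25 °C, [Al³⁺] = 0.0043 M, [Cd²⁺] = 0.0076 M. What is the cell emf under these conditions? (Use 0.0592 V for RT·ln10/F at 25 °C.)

1.24 V

The Cd²⁺/Cd couple has the higher reduction potential and acts as the cathode, so E°_cell = -0.40 − (-1.66) = 1.26 V.
Balancing electrons gives n = 6; the reaction quotient is Q = [Al³⁺]^2/[Cd²⁺]^3 = 42.1.
At 25 °C, E = E° − (0.0592/n) log Q = 1.26 − (0.0592/6)(1.624) = 1.260 − 0.016 = 1.244 V.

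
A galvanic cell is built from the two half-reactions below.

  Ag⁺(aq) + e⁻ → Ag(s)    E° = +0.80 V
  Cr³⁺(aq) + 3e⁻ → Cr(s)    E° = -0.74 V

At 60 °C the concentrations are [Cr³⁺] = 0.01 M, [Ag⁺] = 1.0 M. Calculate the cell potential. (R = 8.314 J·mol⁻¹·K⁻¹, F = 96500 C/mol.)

1.58 V

The Ag⁺/Ag couple has the higher reduction potential and acts as the cathode, so E°_cell = +0.80 − (-0.74) = 1.54 V.
Balancing electrons gives n = 3; the reaction quotient is Q = [Cr³⁺]/[Ag⁺]^3 = 0.0100.
E = E° − (RT/nF) ln Q = 1.54 − (8.314×333)/(3×96500) × (-4.605) = 1.540 + 0.044 = 1.584 V.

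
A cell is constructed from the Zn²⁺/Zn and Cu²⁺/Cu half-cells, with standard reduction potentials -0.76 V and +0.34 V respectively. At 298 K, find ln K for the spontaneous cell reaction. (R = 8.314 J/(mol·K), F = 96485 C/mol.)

ln K = 85.7

E°_cell = +0.34 − (-0.76) = 1.10 V, with n = 2 electrons transferred.
At equilibrium E = 0, so the Nernst equation gives ln K = nFE°/RT = (2)(96485)(1.10)/((8.314)(298)) = 85.68.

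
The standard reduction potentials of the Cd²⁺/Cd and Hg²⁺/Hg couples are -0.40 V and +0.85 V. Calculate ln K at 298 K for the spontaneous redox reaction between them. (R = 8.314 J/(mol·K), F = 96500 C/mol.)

ln K = 97.4

E°_cell = +0.85 − (-0.40) = 1.25 V, with n = 2 electrons transferred.
At equilibrium E = 0, so the Nernst equation gives ln K = nFE°/RT = (2)(96500)(1.25)/((8.314)(298)) = 97.37.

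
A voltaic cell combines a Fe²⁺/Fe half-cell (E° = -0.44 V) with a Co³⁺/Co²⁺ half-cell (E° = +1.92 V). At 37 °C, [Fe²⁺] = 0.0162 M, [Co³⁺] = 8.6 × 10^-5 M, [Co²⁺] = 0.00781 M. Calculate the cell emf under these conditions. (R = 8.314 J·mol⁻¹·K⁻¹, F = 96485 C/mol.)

2.29 V

The Co³⁺/Co²⁺ couple has the higher reduction potential and acts as the cathode, so E°_cell = +1.92 − (-0.44) = 2.36 V.
Balancing electrons gives n = 2; the reaction quotient is Q = [Fe²⁺]·[Co²⁺]^2/[Co³⁺]^2 = 134.
E = E° − (RT/nF) ln Q = 2.36 − (8.314×310)/(2×96485) × (4.895) = 2.360 − 0.065 = 2.295 V.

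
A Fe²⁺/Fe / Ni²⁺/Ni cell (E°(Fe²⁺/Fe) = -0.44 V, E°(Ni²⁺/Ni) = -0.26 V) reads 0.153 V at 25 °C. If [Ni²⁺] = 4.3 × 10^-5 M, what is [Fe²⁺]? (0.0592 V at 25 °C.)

3.5 × 10^-4 M

From the Nernst equation, log Q = n(E° − E)/0.0592 = 2(0.18 − 0.153)/0.0592 = 0.912, so Q = 8.17.
With Q = [Fe²⁺]/[Ni²⁺] and the known concentrations, [Fe²⁺] in the numerator gives [Fe²⁺] = 3.5 × 10^-4 M.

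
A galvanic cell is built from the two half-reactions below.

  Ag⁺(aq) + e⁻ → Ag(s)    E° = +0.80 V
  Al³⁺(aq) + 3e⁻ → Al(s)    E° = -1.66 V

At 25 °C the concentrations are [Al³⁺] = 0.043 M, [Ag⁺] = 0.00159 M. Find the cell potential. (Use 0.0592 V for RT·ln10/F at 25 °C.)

2.32 V

The Ag⁺/Ag couple has the higher reduction potential and acts as the cathode, so E°_cell = +0.80 − (-1.66) = 2.46 V.
Balancing electrons gives n = 3; the reaction quotient is Q = [Al³⁺]/[Ag⁺]^3 = 1.07 × 10^7.
At 25 °C, E = E° − (0.0592/n) log Q = 2.46 − (0.0592/3)(7.029) = 2.460 − 0.139 = 2.321 V.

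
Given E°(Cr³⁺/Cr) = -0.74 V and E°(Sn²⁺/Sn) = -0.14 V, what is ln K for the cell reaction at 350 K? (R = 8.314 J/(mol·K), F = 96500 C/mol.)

ln K = 119.4

E°_cell = -0.14 − (-0.74) = 0.60 V, with n = 6 electrons transferred.
At equilibrium E = 0, so the Nernst equation gives ln K = nFE°/RT = (6)(96500)(0.60)/((8.314)(350)) = 119.39.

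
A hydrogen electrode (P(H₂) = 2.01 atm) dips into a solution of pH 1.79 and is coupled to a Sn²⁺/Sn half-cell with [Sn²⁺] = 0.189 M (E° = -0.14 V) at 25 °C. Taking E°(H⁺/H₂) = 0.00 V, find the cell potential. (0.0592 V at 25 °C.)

The hydrogen couple is the cathode, so E°_cell = 0.14 V; n = 2.
[H⁺] = 10^(−1.79) = 0.016 M, and Q = [Sn²⁺]·P(H₂) / [H⁺]^2 = 1440.
E = E° − (0.0592/2) log Q = 0.14 − (0.0592/2)(3.160) = 0.046 V.

0.046 V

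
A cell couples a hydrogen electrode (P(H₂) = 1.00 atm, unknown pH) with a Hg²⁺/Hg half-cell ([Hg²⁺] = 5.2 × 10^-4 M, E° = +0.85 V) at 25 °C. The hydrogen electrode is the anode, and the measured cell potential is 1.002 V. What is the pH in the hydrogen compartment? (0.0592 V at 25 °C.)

E°_cell = 0.85 V and n = 2.
log Q = n(E° − E)/0.0592 = 2×(0.85 − 1.002)/0.0592 = -5.135.
With Q = [H⁺]^2 / ([Hg²⁺]·P(H₂)), solving for [H⁺] gives log[H⁺] = -4.210, so pH = 4.21.

pH = 4.21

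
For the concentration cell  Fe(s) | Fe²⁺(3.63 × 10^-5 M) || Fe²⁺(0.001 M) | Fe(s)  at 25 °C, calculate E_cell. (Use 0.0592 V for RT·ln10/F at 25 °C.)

0.043 V

Both half-cells are Fe²⁺/Fe, so E°_cell = 0. The concentrated side is the cathode; the cell reaction moves Fe²⁺ from high to low concentration with n = 2.
Q = [Fe²⁺]_dilute/[Fe²⁺]_conc = 3.63 × 10^-5/0.001 = 0.0363.
E = 0 − (0.0592/2) log Q = −(0.0592/2)(-1.440) = 0.0426 V.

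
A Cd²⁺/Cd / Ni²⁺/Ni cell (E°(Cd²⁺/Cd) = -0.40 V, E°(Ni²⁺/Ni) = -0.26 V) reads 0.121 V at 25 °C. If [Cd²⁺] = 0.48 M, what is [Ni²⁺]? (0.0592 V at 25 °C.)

From the Nernst equation, log Q = n(E° − E)/0.0592 = 2(0.14 − 0.121)/0.0592 = 0.642, so Q = 4.38.
With Q = [Cd²⁺]/[Ni²⁺] and the known concentrations, [Ni²⁺] in the denominator gives [Ni²⁺] = 0.11 M.

0.11 M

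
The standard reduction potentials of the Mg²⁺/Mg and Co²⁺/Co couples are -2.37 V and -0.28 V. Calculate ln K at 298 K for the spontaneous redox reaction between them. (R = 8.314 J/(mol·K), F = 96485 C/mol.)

E°_cell = -0.28 − (-2.37) = 2.09 V, with n = 2 electrons transferred.
At equilibrium E = 0, so the Nernst equation gives ln K = nFE°/RT = (2)(96485)(2.09)/((8.314)(298)) = 162.78.

ln K = 162.8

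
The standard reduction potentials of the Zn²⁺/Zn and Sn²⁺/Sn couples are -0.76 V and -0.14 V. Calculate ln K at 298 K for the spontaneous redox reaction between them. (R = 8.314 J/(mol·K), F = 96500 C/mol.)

ln K = 48.3

E°_cell = -0.14 − (-0.76) = 0.62 V, with n = 2 electrons transferred.
At equilibrium E = 0, so the Nernst equation gives ln K = nFE°/RT = (2)(96500)(0.62)/((8.314)(298)) = 48.30.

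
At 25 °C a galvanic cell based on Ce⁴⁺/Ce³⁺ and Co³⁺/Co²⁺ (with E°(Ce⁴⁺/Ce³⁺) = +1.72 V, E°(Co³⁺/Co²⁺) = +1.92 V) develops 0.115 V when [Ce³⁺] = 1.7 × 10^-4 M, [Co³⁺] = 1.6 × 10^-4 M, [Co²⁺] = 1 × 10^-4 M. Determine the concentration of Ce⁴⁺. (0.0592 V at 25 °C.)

From the Nernst equation, log Q = n(E° − E)/0.0592 = 1(0.20 − 0.115)/0.0592 = 1.436, so Q = 27.3.
With Q = [Ce⁴⁺]·[Co²⁺]/([Ce³⁺]·[Co³⁺]) and the known concentrations, [Ce⁴⁺] in the numerator gives [Ce⁴⁺] = 0.0074 M.

0.0074 M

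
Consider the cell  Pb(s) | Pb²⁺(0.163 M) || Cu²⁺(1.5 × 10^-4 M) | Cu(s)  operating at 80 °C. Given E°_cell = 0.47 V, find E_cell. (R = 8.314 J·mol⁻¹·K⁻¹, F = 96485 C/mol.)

0.364 V

Balancing electrons gives n = 2; the reaction quotient is Q = [Pb²⁺]/[Cu²⁺] = 1090.
E = E° − (RT/nF) ln Q = 0.47 − (8.314×353)/(2×96485) × (6.991) = 0.470 − 0.106 = 0.364 V.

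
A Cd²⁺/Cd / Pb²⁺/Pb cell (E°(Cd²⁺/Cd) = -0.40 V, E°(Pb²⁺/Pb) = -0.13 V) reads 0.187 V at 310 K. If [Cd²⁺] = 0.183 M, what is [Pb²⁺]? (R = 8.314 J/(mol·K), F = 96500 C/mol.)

From the Nernst equation, ln Q = nF(E° − E)/RT = 2×96500×(0.27 − 0.187)/(8.314×310) = 6.215, so Q = 500.
With Q = [Cd²⁺]/[Pb²⁺] and the known concentrations, [Pb²⁺] in the denominator gives [Pb²⁺] = 3.7 × 10^-4 M.

3.7 × 10^-4 M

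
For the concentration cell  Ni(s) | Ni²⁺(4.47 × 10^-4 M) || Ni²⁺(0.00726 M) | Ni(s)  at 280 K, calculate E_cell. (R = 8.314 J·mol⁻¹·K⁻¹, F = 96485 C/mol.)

Both half-cells are Ni²⁺/Ni, so E°_cell = 0. The concentrated side is the cathode; the cell reaction moves Ni²⁺ from high to low concentration with n = 2.
Q = [Ni²⁺]_dilute/[Ni²⁺]_conc = 4.47 × 10^-4/0.00726 = 0.0616.
E = 0 − (RT/nF) ln Q = −((8.314×280)/(2×96485))(-2.788) = 0.0336 V.

0.034 V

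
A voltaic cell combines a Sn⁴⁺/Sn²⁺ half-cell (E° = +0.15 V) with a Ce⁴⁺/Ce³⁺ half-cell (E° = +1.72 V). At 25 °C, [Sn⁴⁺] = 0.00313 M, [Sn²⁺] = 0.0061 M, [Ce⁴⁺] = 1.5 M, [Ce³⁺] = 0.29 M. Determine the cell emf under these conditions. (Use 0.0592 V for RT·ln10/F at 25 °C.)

1.62 V

The Ce⁴⁺/Ce³⁺ couple has the higher reduction potential and acts as the cathode, so E°_cell = +1.72 − (+0.15) = 1.57 V.
Balancing electrons gives n = 2; the reaction quotient is Q = [Sn⁴⁺]·[Ce³⁺]^2/([Sn²⁺]·[Ce⁴⁺]^2) = 0.0192.
At 25 °C, E = E° − (0.0592/n) log Q = 1.57 − (0.0592/2)(-1.717) = 1.570 + 0.051 = 1.621 V.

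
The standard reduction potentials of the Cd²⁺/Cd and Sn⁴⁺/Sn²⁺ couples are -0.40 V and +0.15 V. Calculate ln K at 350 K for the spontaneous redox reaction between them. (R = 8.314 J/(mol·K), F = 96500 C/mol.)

E°_cell = +0.15 − (-0.40) = 0.55 V, with n = 2 electrons transferred.
At equilibrium E = 0, so the Nernst equation gives ln K = nFE°/RT = (2)(96500)(0.55)/((8.314)(350)) = 36.48.

ln K = 36.5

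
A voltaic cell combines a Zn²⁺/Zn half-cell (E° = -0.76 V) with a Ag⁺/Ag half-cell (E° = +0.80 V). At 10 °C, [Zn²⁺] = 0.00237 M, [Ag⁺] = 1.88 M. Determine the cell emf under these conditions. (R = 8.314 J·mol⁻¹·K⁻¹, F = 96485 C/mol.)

The Ag⁺/Ag couple has the higher reduction potential and acts as the cathode, so E°_cell = +0.80 − (-0.76) = 1.56 V.
Balancing electrons gives n = 2; the reaction quotient is Q = [Zn²⁺]/[Ag⁺]^2 = 6.71 × 10^-4.
E = E° − (RT/nF) ln Q = 1.56 − (8.314×283)/(2×96485) × (-7.307) = 1.560 + 0.089 = 1.649 V.

1.65 V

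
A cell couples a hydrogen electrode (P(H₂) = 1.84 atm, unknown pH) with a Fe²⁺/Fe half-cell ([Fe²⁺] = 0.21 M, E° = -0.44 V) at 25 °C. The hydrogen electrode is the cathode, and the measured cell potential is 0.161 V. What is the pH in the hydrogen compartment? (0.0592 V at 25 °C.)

pH = 4.92

E°_cell = 0.44 V and n = 2.
log Q = n(E° − E)/0.0592 = 2×(0.44 − 0.161)/0.0592 = 9.426.
With Q = [Fe²⁺]·P(H₂) / [H⁺]^2, solving for [H⁺] gives log[H⁺] = -4.919, so pH = 4.92.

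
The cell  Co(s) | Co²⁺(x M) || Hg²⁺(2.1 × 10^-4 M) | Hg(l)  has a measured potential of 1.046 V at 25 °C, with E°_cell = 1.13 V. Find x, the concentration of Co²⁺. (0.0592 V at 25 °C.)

0.14 M

From the Nernst equation, log Q = n(E° − E)/0.0592 = 2(1.13 − 1.046)/0.0592 = 2.838, so Q = 688.
With Q = [Co²⁺]/[Hg²⁺] and the known concentrations, [Co²⁺] in the numerator gives [Co²⁺] = 0.14 M.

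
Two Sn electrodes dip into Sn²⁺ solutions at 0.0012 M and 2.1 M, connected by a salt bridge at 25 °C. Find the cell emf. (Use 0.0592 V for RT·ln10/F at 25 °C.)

Both half-cells are Sn²⁺/Sn, so E°_cell = 0. The concentrated side is the cathode; the cell reaction moves Sn²⁺ from high to low concentration with n = 2.
Q = [Sn²⁺]_dilute/[Sn²⁺]_conc = 0.0012/2.1 = 5.71 × 10^-4.
E = 0 − (0.0592/2) log Q = −(0.0592/2)(-3.243) = 0.0960 V.

0.096 V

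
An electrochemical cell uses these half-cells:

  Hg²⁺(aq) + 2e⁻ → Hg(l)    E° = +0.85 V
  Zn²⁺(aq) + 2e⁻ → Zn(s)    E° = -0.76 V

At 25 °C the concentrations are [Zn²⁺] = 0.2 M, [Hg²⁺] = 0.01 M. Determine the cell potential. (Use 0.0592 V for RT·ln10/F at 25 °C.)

The Hg²⁺/Hg couple has the higher reduction potential and acts as the cathode, so E°_cell = +0.85 − (-0.76) = 1.61 V.
Balancing electrons gives n = 2; the reaction quotient is Q = [Zn²⁺]/[Hg²⁺] = 20.0.
At 25 °C, E = E° − (0.0592/n) log Q = 1.61 − (0.0592/2)(1.301) = 1.610 − 0.039 = 1.571 V.

1.57 V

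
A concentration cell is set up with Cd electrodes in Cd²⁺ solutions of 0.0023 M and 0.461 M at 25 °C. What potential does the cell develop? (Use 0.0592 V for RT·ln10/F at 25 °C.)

0.068 V

Both half-cells are Cd²⁺/Cd, so E°_cell = 0. The concentrated side is the cathode; the cell reaction moves Cd²⁺ from high to low concentration with n = 2.
Q = [Cd²⁺]_dilute/[Cd²⁺]_conc = 0.0023/0.461 = 0.00499.
E = 0 − (0.0592/2) log Q = −(0.0592/2)(-2.302) = 0.0681 V.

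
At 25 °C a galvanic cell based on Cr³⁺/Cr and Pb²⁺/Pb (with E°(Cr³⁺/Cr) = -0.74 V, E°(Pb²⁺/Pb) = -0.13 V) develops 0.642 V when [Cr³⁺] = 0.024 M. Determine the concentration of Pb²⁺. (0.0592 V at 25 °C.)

1.0 M

From the Nernst equation, log Q = n(E° − E)/0.0592 = 6(0.61 − 0.642)/0.0592 = -3.243, so Q = 5.71 × 10^-4.
With Q = [Cr³⁺]^2/[Pb²⁺]^3 and the known concentrations, [Pb²⁺]^3 in the denominator gives [Pb²⁺] = 1.0 M.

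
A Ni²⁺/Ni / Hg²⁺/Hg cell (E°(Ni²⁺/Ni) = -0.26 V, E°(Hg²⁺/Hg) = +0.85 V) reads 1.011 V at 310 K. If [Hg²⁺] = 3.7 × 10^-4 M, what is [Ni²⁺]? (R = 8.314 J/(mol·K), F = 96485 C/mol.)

0.61 M

From the Nernst equation, ln Q = nF(E° − E)/RT = 2×96485×(1.11 − 1.011)/(8.314×310) = 7.412, so Q = 1660.
With Q = [Ni²⁺]/[Hg²⁺] and the known concentrations, [Ni²⁺] in the numerator gives [Ni²⁺] = 0.61 M.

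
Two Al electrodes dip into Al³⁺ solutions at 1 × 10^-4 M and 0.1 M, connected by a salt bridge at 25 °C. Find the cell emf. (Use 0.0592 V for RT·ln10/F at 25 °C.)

Both half-cells are Al³⁺/Al, so E°_cell = 0. The concentrated side is the cathode; the cell reaction moves Al³⁺ from high to low concentration with n = 3.
Q = [Al³⁺]_dilute/[Al³⁺]_conc = 1 × 10^-4/0.1 = 0.00100.
E = 0 − (0.0592/3) log Q = −(0.0592/3)(-3.000) = 0.0592 V.

0.059 V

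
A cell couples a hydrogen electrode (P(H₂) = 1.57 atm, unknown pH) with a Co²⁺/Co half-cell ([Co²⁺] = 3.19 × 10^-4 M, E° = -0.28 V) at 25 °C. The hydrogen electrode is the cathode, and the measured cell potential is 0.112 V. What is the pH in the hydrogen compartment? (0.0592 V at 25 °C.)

E°_cell = 0.28 V and n = 2.
log Q = n(E° − E)/0.0592 = 2×(0.28 − 0.112)/0.0592 = 5.676.
With Q = [Co²⁺]·P(H₂) / [H⁺]^2, solving for [H⁺] gives log[H⁺] = -4.488, so pH = 4.49.

pH = 4.49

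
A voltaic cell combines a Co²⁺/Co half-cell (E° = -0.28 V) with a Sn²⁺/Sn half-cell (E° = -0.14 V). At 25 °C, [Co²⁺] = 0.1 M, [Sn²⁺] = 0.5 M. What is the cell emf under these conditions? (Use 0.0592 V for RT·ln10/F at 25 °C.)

0.161 V

The Sn²⁺/Sn couple has the higher reduction potential and acts as the cathode, so E°_cell = -0.14 − (-0.28) = 0.14 V.
Balancing electrons gives n = 2; the reaction quotient is Q = [Co²⁺]/[Sn²⁺] = 0.200.
At 25 °C, E = E° − (0.0592/n) log Q = 0.14 − (0.0592/2)(-0.699) = 0.140 + 0.021 = 0.161 V.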